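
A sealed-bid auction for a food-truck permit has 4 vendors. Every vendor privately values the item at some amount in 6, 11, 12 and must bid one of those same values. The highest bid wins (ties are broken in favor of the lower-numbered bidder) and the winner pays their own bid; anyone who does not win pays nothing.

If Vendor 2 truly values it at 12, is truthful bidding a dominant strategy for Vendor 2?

No

Consider the case where Vendor 1 bids 6, Vendor 3 bids 6 and Vendor 4 bids 6.
Truthful bid 12: wins, pays 12, utility 12 - 12 = 0.
Bid 11 instead: wins, pays 11, utility 12 - 11 = 1.
Since 1 > 0, bidding 11 is strictly better here, so truthful bidding is not dominant.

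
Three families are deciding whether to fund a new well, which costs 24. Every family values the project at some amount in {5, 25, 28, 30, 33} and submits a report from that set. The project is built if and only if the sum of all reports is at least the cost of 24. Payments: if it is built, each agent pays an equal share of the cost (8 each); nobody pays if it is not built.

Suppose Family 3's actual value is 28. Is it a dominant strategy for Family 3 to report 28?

Check each profile of the others' reports and compare truth against every alternative report.
Others report (5, 5): truth gives 20, best alternative gives 20.
Others report (5, 25): truth gives 20, best alternative gives 20.
Others report (5, 28): truth gives 20, best alternative gives 20.
Others report (5, 30): truth gives 20, best alternative gives 20.
Others report (5, 33): truth gives 20, best alternative gives 20.
Others report (25, 5): truth gives 20, best alternative gives 20.
(Remaining 19 profiles checked similarly; truth is weakly best in each.)
In every case the truthful report is at least as good as any alternative, so it is a dominant strategy.

Yes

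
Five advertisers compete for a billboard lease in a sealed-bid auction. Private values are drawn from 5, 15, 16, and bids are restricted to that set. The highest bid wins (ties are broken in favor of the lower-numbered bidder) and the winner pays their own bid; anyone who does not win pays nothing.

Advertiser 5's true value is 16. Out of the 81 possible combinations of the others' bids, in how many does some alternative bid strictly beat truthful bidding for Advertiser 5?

1

Others bid (5, 5, 5, 5): truth gives 0; bid 15 gives 1 > 0. Violating.
Others bid (5, 5, 5, 15): truth gives 0; no alternative beats it.
Others bid (5, 5, 5, 16): truth gives 0; no alternative beats it.
(Checking all 81 profiles: 1 has a profitable deviation, 80 do not.)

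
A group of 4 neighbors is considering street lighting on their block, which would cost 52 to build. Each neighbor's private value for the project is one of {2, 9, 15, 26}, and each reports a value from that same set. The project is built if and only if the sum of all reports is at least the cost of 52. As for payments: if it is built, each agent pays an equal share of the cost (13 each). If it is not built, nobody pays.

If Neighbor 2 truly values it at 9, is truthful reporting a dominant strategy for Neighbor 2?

No

Consider the case where Neighbor 1 reports 2, Neighbor 3 reports 15 and Neighbor 4 reports 26.
Truthful report 9: project built, pays 13, utility 9 - 13 = -4.
Report 2 instead: project not built, utility 0.
Since 0 > -4, reporting 2 is strictly better here, so truthful reporting is not dominant.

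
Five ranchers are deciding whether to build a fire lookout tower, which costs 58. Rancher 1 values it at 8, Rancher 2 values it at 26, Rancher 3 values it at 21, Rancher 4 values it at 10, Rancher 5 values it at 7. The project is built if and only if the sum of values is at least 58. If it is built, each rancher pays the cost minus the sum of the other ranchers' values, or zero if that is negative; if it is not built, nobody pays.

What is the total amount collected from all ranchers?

19

Total value 72 ≥ cost 58, so it is built.
Rancher 1: others sum to 64; max(0, 58 - 64) = 0.
Rancher 2: others sum to 46; max(0, 58 - 46) = 12.
Rancher 3: others sum to 51; max(0, 58 - 51) = 7.
Rancher 4: others sum to 62; max(0, 58 - 62) = 0.
Rancher 5: others sum to 65; max(0, 58 - 65) = 0.
Total collected = 0 + 12 + 7 + 0 + 0 = 19.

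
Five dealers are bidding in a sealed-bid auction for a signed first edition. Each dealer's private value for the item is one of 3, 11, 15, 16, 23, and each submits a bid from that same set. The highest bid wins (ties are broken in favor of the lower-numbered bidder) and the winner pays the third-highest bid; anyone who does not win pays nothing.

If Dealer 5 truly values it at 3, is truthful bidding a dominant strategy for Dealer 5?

Yes

Check each profile of the others' bids and compare truth against every alternative bid.
Others bid (3, 3, 3, 3): truth gives 0, best alternative gives 0.
Others bid (3, 3, 3, 11): truth gives 0, best alternative gives 0.
Others bid (3, 3, 3, 15): truth gives 0, best alternative gives 0.
Others bid (3, 3, 3, 16): truth gives 0, best alternative gives 0.
Others bid (3, 3, 3, 23): truth gives 0, best alternative gives 0.
Others bid (3, 3, 11, 3): truth gives 0, best alternative gives 0.
(Remaining 619 profiles checked similarly; truth is weakly best in each.)
In every case the truthful bid is at least as good as any alternative, so it is a dominant strategy.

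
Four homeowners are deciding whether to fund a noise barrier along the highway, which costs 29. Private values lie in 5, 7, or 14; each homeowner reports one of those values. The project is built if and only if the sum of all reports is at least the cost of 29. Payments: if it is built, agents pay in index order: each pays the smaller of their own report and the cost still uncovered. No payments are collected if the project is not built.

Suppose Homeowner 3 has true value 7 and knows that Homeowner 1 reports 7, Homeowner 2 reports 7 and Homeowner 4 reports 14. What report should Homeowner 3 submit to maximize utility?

Report 5: project built, pays 5, utility 7 - 5 = 2.
Report 7: project built, pays 7, utility 7 - 7 = 0.
Report 14: project built, pays 14, utility 7 - 14 = -7.
The best choice is 5 with utility 2.

5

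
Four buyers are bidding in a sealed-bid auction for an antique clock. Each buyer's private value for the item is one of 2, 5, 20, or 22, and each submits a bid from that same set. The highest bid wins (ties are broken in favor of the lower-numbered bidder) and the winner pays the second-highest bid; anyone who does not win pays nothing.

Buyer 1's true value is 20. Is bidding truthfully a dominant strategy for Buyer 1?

Yes

Check each profile of the others' bids and compare truth against every alternative bid.
Others bid (2, 2, 2): truth gives 18, best alternative gives 18.
Others bid (2, 2, 5): truth gives 15, best alternative gives 15.
Others bid (2, 5, 2): truth gives 15, best alternative gives 15.
Others bid (2, 5, 5): truth gives 15, best alternative gives 15.
Others bid (5, 2, 2): truth gives 15, best alternative gives 15.
Others bid (5, 2, 5): truth gives 15, best alternative gives 15.
(Remaining 58 profiles checked similarly; truth is weakly best in each.)
In every case the truthful bid is at least as good as any alternative, so it is a dominant strategy.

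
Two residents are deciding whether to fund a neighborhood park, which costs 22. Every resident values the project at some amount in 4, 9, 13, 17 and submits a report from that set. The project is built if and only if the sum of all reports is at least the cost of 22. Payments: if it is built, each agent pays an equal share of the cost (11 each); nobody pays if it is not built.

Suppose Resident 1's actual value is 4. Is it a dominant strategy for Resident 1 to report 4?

Check each profile of the others' reports and compare truth against every alternative report.
Others report (13): truth gives 0, best alternative gives -7.
Others report (17): truth gives 0, best alternative gives -7.
Others report (4): truth gives 0, best alternative gives 0.
Others report (9): truth gives 0, best alternative gives 0.
In every case the truthful report is at least as good as any alternative, so it is a dominant strategy.

Yes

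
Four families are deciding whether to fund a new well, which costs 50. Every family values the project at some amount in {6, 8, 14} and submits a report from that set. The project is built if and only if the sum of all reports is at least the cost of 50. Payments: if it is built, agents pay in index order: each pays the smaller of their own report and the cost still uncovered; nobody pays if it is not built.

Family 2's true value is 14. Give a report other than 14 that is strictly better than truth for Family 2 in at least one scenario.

Suppose Family 1 reports 14, Family 3 reports 14 and Family 4 reports 14.
Report 14: project built, pays 14, utility 14 - 14 = 0.
Report 8: project built, pays 8, utility 14 - 8 = 6.
So reporting 8 beats truth here (6 > 0).

8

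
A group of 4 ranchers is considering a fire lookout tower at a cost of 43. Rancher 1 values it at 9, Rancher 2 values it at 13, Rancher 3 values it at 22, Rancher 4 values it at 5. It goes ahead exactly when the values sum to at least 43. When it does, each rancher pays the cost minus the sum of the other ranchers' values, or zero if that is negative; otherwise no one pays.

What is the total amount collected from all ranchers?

Total value 49 ≥ cost 43, so it is built.
Rancher 1: others sum to 40; max(0, 43 - 40) = 3.
Rancher 2: others sum to 36; max(0, 43 - 36) = 7.
Rancher 3: others sum to 27; max(0, 43 - 27) = 16.
Rancher 4: others sum to 44; max(0, 43 - 44) = 0.
Total collected = 3 + 7 + 16 + 0 = 26.

26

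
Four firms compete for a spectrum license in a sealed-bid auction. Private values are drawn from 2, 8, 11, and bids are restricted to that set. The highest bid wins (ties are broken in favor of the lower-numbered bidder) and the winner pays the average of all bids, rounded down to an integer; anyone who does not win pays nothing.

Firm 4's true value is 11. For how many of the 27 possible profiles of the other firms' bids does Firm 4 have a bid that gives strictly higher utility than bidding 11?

1

Others bid (2, 2, 2): truth gives 7; bid 8 gives 8 > 7. Violating.
Others bid (2, 2, 8): truth gives 6; no alternative beats it.
Others bid (2, 2, 11): truth gives 0; no alternative beats it.
(Checking all 27 profiles: 1 has a profitable deviation, 26 do not.)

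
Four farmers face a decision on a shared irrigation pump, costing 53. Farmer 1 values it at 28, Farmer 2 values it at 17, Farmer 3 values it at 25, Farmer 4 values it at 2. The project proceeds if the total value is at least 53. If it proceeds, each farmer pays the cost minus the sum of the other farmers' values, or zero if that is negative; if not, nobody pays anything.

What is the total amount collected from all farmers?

15

Total value 72 ≥ cost 53, so it is built.
Farmer 1: others sum to 44; max(0, 53 - 44) = 9.
Farmer 2: others sum to 55; max(0, 53 - 55) = 0.
Farmer 3: others sum to 47; max(0, 53 - 47) = 6.
Farmer 4: others sum to 70; max(0, 53 - 70) = 0.
Total collected = 9 + 0 + 6 + 0 = 15.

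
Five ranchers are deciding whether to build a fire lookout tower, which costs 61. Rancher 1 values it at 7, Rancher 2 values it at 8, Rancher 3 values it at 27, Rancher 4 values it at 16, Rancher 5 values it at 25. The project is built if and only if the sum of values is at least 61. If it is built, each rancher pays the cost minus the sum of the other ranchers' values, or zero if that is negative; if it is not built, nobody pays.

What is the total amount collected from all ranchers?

8

Total value 83 ≥ cost 61, so it is built.
Rancher 1: others sum to 76; max(0, 61 - 76) = 0.
Rancher 2: others sum to 75; max(0, 61 - 75) = 0.
Rancher 3: others sum to 56; max(0, 61 - 56) = 5.
Rancher 4: others sum to 67; max(0, 61 - 67) = 0.
Rancher 5: others sum to 58; max(0, 61 - 58) = 3.
Total collected = 0 + 0 + 5 + 0 + 3 = 8.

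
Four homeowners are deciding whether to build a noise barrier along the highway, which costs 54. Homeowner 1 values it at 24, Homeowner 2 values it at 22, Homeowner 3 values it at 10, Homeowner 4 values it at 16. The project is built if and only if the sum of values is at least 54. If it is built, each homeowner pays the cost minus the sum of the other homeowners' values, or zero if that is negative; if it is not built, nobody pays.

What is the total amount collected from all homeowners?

10

Total value 72 ≥ cost 54, so it is built.
Homeowner 1: others sum to 48; max(0, 54 - 48) = 6.
Homeowner 2: others sum to 50; max(0, 54 - 50) = 4.
Homeowner 3: others sum to 62; max(0, 54 - 62) = 0.
Homeowner 4: others sum to 56; max(0, 54 - 56) = 0.
Total collected = 6 + 4 + 0 + 0 = 10.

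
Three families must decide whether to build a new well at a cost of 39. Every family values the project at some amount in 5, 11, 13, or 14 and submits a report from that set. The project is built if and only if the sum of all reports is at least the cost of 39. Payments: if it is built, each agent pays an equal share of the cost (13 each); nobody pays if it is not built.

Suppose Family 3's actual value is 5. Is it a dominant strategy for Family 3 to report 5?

Yes

Check each profile of the others' reports and compare truth against every alternative report.
Others report (14, 14): truth gives 0, best alternative gives -8.
Others report (5, 5): truth gives 0, best alternative gives 0.
Others report (5, 11): truth gives 0, best alternative gives 0.
Others report (5, 13): truth gives 0, best alternative gives 0.
Others report (5, 14): truth gives 0, best alternative gives 0.
Others report (11, 5): truth gives 0, best alternative gives 0.
(Remaining 10 profiles checked similarly; truth is weakly best in each.)
In every case the truthful report is at least as good as any alternative, so it is a dominant strategy.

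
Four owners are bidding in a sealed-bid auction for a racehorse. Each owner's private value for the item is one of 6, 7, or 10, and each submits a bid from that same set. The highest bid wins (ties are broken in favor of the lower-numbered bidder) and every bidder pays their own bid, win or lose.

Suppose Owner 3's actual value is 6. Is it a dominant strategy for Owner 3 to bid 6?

Consider the case where Owner 1 bids 6, Owner 2 bids 6 and Owner 4 bids 6.
Truthful bid 6: loses but pays 6, utility -6.
Bid 7 instead: wins, pays 7, utility 6 - 7 = -1.
Since -1 > -6, bidding 7 is strictly better here, so truthful bidding is not dominant.

No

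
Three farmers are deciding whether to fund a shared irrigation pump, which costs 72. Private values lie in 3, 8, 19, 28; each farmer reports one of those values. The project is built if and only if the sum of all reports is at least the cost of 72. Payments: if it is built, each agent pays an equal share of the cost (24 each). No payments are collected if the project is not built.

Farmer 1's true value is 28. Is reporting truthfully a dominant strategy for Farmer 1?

Yes

Check each profile of the others' reports and compare truth against every alternative report.
Others report (19, 28): truth gives 4, best alternative gives 0.
Others report (28, 19): truth gives 4, best alternative gives 0.
Others report (28, 28): truth gives 4, best alternative gives 4.
Others report (3, 3): truth gives 0, best alternative gives 0.
Others report (3, 8): truth gives 0, best alternative gives 0.
Others report (3, 19): truth gives 0, best alternative gives 0.
(Remaining 10 profiles checked similarly; truth is weakly best in each.)
In every case the truthful report is at least as good as any alternative, so it is a dominant strategy.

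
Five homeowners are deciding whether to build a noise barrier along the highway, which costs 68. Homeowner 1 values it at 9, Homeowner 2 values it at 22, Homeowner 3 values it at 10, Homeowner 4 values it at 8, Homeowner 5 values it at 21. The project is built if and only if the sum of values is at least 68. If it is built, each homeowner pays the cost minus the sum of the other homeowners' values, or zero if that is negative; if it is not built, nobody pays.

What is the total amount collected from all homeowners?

Total value 70 ≥ cost 68, so it is built.
Homeowner 1: others sum to 61; max(0, 68 - 61) = 7.
Homeowner 2: others sum to 48; max(0, 68 - 48) = 20.
Homeowner 3: others sum to 60; max(0, 68 - 60) = 8.
Homeowner 4: others sum to 62; max(0, 68 - 62) = 6.
Homeowner 5: others sum to 49; max(0, 68 - 49) = 19.
Total collected = 7 + 20 + 8 + 6 + 19 = 60.

60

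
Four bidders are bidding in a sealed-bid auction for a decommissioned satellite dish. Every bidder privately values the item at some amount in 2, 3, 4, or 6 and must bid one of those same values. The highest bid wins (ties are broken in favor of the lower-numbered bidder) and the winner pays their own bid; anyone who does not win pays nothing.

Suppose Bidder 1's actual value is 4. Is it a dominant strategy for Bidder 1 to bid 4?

No

Consider the case where Bidder 2 bids 2, Bidder 3 bids 2 and Bidder 4 bids 2.
Truthful bid 4: wins, pays 4, utility 4 - 4 = 0.
Bid 2 instead: wins, pays 2, utility 4 - 2 = 2.
Since 2 > 0, bidding 2 is strictly better here, so truthful bidding is not dominant.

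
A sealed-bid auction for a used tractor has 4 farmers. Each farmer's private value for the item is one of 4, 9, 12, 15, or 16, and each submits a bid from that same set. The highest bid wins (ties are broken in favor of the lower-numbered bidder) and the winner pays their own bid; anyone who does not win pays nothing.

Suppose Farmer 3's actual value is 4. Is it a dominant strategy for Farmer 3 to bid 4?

Check each profile of the others' bids and compare truth against every alternative bid.
Others bid (4, 4, 4): truth gives 0, best alternative gives -5.
Others bid (4, 4, 9): truth gives 0, best alternative gives -5.
Others bid (4, 4, 12): truth gives 0, best alternative gives 0.
Others bid (4, 4, 15): truth gives 0, best alternative gives 0.
Others bid (4, 4, 16): truth gives 0, best alternative gives 0.
Others bid (4, 9, 4): truth gives 0, best alternative gives 0.
(Remaining 119 profiles checked similarly; truth is weakly best in each.)
In every case the truthful bid is at least as good as any alternative, so it is a dominant strategy.

Yes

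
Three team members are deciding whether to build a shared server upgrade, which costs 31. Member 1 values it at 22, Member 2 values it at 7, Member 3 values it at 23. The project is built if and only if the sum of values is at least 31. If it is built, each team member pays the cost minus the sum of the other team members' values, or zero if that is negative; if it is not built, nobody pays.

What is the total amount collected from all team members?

3

Total value 52 ≥ cost 31, so it is built.
Member 1: others sum to 30; max(0, 31 - 30) = 1.
Member 2: others sum to 45; max(0, 31 - 45) = 0.
Member 3: others sum to 29; max(0, 31 - 29) = 2.
Total collected = 1 + 0 + 2 = 3.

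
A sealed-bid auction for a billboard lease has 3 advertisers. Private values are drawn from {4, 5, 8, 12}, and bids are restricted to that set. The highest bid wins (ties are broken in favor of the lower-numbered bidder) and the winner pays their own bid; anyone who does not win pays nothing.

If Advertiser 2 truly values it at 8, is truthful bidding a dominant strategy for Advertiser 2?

Consider the case where Advertiser 1 bids 4 and Advertiser 3 bids 4.
Truthful bid 8: wins, pays 8, utility 8 - 8 = 0.
Bid 5 instead: wins, pays 5, utility 8 - 5 = 3.
Since 3 > 0, bidding 5 is strictly better here, so truthful bidding is not dominant.

No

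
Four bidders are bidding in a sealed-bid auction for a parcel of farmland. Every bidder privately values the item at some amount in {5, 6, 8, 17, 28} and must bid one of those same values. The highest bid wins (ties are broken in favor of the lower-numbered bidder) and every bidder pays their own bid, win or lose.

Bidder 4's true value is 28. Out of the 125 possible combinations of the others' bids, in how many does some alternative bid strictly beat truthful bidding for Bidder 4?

88

Others bid (5, 5, 5): truth gives 0; bid 6 gives 22 > 0. Violating.
Others bid (5, 5, 6): truth gives 0; bid 8 gives 20 > 0. Violating.
Others bid (5, 5, 8): truth gives 0; bid 17 gives 11 > 0. Violating.
Others bid (5, 5, 28): truth gives -28; bid 5 gives -5 > -28. Violating.
Others bid (5, 5, 17): truth gives 0; no alternative beats it.
Others bid (5, 6, 17): truth gives 0; no alternative beats it.
(Checking all 125 profiles: 88 have a profitable deviation, 37 do not.)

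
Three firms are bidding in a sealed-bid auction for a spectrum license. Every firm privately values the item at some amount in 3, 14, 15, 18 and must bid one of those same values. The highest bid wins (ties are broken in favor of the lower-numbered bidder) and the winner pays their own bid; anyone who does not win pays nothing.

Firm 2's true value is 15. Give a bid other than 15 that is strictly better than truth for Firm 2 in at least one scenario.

14

Suppose Firm 1 bids 3 and Firm 3 bids 3.
Bid 15: wins, pays 15, utility 15 - 15 = 0.
Bid 14: wins, pays 14, utility 15 - 14 = 1.
So bidding 14 beats truth here (1 > 0).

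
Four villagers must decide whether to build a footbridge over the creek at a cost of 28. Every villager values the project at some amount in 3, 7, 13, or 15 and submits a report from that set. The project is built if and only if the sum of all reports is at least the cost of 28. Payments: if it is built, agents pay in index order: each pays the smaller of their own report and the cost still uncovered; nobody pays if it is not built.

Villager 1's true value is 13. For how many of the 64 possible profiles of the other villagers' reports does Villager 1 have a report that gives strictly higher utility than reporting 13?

Others report (3, 3, 15): truth gives 0; report 7 gives 6 > 0. Violating.
Others report (3, 7, 13): truth gives 0; report 7 gives 6 > 0. Violating.
Others report (3, 7, 15): truth gives 0; report 3 gives 10 > 0. Violating.
Others report (3, 13, 7): truth gives 0; report 7 gives 6 > 0. Violating.
Others report (3, 3, 3): truth gives 0; no alternative beats it.
Others report (3, 3, 7): truth gives 0; no alternative beats it.
(Checking all 64 profiles: 54 have a profitable deviation, 10 do not.)

54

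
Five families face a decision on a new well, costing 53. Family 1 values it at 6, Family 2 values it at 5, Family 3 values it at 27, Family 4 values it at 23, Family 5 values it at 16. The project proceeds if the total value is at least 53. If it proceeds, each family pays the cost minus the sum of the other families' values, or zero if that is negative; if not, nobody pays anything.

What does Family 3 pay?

Total value 77 ≥ cost 53, so the project is built.
The other families' values sum to 50.
Cost minus that sum is 53 - 50 = 3.

3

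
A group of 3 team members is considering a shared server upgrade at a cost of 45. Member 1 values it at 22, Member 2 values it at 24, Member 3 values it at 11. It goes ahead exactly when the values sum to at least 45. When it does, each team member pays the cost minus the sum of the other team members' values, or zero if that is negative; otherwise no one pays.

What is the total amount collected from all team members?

22

Total value 57 ≥ cost 45, so it is built.
Member 1: others sum to 35; max(0, 45 - 35) = 10.
Member 2: others sum to 33; max(0, 45 - 33) = 12.
Member 3: others sum to 46; max(0, 45 - 46) = 0.
Total collected = 10 + 12 + 0 = 22.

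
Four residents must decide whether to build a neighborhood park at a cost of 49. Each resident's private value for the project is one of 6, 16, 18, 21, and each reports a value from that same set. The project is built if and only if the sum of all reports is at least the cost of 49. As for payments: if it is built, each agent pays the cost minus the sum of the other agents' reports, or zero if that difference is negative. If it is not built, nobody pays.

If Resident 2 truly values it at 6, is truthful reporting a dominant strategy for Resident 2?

Check each profile of the others' reports and compare truth against every alternative report.
Others report (6, 6, 21): truth gives 0, best alternative gives -10.
Others report (6, 21, 6): truth gives 0, best alternative gives -10.
Others report (21, 6, 6): truth gives 0, best alternative gives -10.
Others report (6, 16, 16): truth gives 0, best alternative gives -5.
Others report (16, 6, 16): truth gives 0, best alternative gives -5.
Others report (16, 16, 6): truth gives 0, best alternative gives -5.
(Remaining 58 profiles checked similarly; truth is weakly best in each.)
In every case the truthful report is at least as good as any alternative, so it is a dominant strategy.

Yes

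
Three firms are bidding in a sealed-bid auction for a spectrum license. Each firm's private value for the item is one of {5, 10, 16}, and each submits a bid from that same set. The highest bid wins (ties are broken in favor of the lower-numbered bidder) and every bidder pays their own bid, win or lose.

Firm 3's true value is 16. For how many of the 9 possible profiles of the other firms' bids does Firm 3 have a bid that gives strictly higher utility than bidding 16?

Others bid (5, 5): truth gives 0; bid 10 gives 6 > 0. Violating.
Others bid (5, 16): truth gives -16; bid 5 gives -5 > -16. Violating.
Others bid (10, 16): truth gives -16; bid 5 gives -5 > -16. Violating.
Others bid (16, 5): truth gives -16; bid 5 gives -5 > -16. Violating.
Others bid (5, 10): truth gives 0; no alternative beats it.
Others bid (10, 5): truth gives 0; no alternative beats it.
(Checking all 9 profiles: 6 have a profitable deviation, 3 do not.)

6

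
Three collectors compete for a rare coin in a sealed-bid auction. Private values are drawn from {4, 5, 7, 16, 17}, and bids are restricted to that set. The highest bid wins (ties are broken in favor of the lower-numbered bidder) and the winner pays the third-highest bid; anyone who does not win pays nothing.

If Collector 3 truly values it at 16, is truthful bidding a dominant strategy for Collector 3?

Consider the case where Collector 1 bids 4 and Collector 2 bids 16.
Truthful bid 16: loses, pays 0, utility 0.
Bid 17 instead: wins, pays 4, utility 16 - 4 = 12.
Since 12 > 0, bidding 17 is strictly better here, so truthful bidding is not dominant.

No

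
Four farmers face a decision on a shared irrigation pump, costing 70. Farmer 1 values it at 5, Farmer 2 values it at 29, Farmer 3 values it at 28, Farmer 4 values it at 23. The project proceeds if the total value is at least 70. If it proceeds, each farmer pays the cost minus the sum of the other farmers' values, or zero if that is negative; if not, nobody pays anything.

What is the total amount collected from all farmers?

35

Total value 85 ≥ cost 70, so it is built.
Farmer 1: others sum to 80; max(0, 70 - 80) = 0.
Farmer 2: others sum to 56; max(0, 70 - 56) = 14.
Farmer 3: others sum to 57; max(0, 70 - 57) = 13.
Farmer 4: others sum to 62; max(0, 70 - 62) = 8.
Total collected = 0 + 14 + 13 + 8 = 35.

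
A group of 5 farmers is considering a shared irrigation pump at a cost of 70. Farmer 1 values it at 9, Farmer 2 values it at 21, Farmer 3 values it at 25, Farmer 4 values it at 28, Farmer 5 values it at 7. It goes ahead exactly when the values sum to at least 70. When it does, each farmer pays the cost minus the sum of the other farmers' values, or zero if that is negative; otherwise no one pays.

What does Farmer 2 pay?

1

Total value 90 ≥ cost 70, so the project is built.
The other farmers' values sum to 69.
Cost minus that sum is 70 - 69 = 1.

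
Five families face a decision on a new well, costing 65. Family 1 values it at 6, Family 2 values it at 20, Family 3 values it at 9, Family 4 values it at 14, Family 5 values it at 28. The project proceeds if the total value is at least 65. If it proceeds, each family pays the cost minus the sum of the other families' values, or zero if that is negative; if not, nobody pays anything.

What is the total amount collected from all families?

Total value 77 ≥ cost 65, so it is built.
Family 1: others sum to 71; max(0, 65 - 71) = 0.
Family 2: others sum to 57; max(0, 65 - 57) = 8.
Family 3: others sum to 68; max(0, 65 - 68) = 0.
Family 4: others sum to 63; max(0, 65 - 63) = 2.
Family 5: others sum to 49; max(0, 65 - 49) = 16.
Total collected = 0 + 8 + 0 + 2 + 16 = 26.

26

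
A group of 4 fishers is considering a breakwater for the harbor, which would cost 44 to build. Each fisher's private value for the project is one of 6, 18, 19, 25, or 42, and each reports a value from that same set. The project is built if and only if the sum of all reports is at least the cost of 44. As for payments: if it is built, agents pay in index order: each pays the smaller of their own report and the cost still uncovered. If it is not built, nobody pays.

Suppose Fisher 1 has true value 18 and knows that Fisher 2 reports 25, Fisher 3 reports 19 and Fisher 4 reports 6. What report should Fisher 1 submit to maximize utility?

Report 6: project built, pays 6, utility 18 - 6 = 12.
Report 18: project built, pays 18, utility 18 - 18 = 0.
Report 19: project built, pays 19, utility 18 - 19 = -1.
Report 25: project built, pays 25, utility 18 - 25 = -7.
Report 42: project built, pays 42, utility 18 - 42 = -24.
The best choice is 6 with utility 12.

6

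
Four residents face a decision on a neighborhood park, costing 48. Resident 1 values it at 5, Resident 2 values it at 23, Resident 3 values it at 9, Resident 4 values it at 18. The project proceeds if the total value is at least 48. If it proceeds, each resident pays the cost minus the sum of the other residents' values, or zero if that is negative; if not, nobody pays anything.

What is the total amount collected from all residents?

Total value 55 ≥ cost 48, so it is built.
Resident 1: others sum to 50; max(0, 48 - 50) = 0.
Resident 2: others sum to 32; max(0, 48 - 32) = 16.
Resident 3: others sum to 46; max(0, 48 - 46) = 2.
Resident 4: others sum to 37; max(0, 48 - 37) = 11.
Total collected = 0 + 16 + 2 + 11 = 29.

29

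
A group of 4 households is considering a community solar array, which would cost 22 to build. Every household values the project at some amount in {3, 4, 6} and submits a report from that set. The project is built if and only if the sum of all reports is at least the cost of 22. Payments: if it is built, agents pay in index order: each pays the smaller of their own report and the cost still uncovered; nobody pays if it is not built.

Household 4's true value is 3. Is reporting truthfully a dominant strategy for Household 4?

Yes

Check each profile of the others' reports and compare truth against every alternative report.
Others report (6, 6, 6): truth gives 0, best alternative gives -1.
Others report (3, 3, 3): truth gives 0, best alternative gives 0.
Others report (3, 3, 4): truth gives 0, best alternative gives 0.
Others report (3, 3, 6): truth gives 0, best alternative gives 0.
Others report (3, 4, 3): truth gives 0, best alternative gives 0.
Others report (3, 4, 4): truth gives 0, best alternative gives 0.
(Remaining 21 profiles checked similarly; truth is weakly best in each.)
In every case the truthful report is at least as good as any alternative, so it is a dominant strategy.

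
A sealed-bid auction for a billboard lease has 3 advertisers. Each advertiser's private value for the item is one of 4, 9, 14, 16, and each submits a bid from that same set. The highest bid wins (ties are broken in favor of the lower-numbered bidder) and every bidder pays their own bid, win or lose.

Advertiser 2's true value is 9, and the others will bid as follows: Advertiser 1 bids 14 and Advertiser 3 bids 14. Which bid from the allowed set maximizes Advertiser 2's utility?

Bid 4: loses but pays 4, utility -4.
Bid 9: loses but pays 9, utility -9.
Bid 14: loses but pays 14, utility -14.
Bid 16: wins, pays 16, utility 9 - 16 = -7.
The best choice is 4 with utility -4.

4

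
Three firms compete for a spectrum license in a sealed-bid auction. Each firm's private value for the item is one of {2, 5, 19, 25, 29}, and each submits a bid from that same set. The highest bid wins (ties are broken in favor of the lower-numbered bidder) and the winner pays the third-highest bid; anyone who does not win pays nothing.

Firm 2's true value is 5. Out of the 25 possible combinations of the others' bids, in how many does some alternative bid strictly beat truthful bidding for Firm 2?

6

Others bid (2, 19): truth gives 0; bid 19 gives 3 > 0. Violating.
Others bid (2, 25): truth gives 0; bid 25 gives 3 > 0. Violating.
Others bid (2, 29): truth gives 0; bid 29 gives 3 > 0. Violating.
Others bid (5, 2): truth gives 0; bid 19 gives 3 > 0. Violating.
Others bid (2, 2): truth gives 3; no alternative beats it.
Others bid (2, 5): truth gives 3; no alternative beats it.
(Checking all 25 profiles: 6 have a profitable deviation, 19 do not.)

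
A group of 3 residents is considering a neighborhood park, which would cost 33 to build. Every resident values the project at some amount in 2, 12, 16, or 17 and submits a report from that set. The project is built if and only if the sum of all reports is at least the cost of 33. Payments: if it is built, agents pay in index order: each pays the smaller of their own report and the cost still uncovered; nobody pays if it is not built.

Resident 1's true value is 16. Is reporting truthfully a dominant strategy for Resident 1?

No

Consider the case where Resident 2 reports 12 and Resident 3 reports 12.
Truthful report 16: project built, pays 16, utility 16 - 16 = 0.
Report 12 instead: project built, pays 12, utility 16 - 12 = 4.
Since 4 > 0, reporting 12 is strictly better here, so truthful reporting is not dominant.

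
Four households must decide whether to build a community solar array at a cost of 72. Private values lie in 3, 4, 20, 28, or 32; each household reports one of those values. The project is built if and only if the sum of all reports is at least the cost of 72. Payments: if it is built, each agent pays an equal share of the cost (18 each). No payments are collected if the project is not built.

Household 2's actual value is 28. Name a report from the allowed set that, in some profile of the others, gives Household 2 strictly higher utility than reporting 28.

32

Suppose Household 1 reports 3, Household 3 reports 20 and Household 4 reports 20.
Report 28: project not built, utility 0.
Report 32: project built, pays 18, utility 28 - 18 = 10.
So reporting 32 beats truth here (10 > 0).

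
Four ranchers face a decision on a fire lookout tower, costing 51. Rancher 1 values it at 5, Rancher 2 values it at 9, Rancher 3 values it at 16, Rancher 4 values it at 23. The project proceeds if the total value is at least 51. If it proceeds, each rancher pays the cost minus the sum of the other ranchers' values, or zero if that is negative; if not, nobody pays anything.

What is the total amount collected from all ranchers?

45

Total value 53 ≥ cost 51, so it is built.
Rancher 1: others sum to 48; max(0, 51 - 48) = 3.
Rancher 2: others sum to 44; max(0, 51 - 44) = 7.
Rancher 3: others sum to 37; max(0, 51 - 37) = 14.
Rancher 4: others sum to 30; max(0, 51 - 30) = 21.
Total collected = 3 + 7 + 14 + 21 = 45.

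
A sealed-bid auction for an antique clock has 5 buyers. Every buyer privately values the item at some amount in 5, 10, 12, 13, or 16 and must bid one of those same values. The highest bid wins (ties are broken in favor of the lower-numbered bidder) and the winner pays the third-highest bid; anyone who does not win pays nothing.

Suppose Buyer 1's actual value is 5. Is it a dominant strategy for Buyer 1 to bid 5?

Check each profile of the others' bids and compare truth against every alternative bid.
Others bid (5, 5, 10, 10): truth gives 0, best alternative gives -5.
Others bid (5, 10, 5, 10): truth gives 0, best alternative gives -5.
Others bid (5, 10, 10, 5): truth gives 0, best alternative gives -5.
Others bid (5, 10, 10, 10): truth gives 0, best alternative gives -5.
Others bid (10, 5, 5, 10): truth gives 0, best alternative gives -5.
Others bid (10, 5, 10, 5): truth gives 0, best alternative gives -5.
(Remaining 619 profiles checked similarly; truth is weakly best in each.)
In every case the truthful bid is at least as good as any alternative, so it is a dominant strategy.

Yes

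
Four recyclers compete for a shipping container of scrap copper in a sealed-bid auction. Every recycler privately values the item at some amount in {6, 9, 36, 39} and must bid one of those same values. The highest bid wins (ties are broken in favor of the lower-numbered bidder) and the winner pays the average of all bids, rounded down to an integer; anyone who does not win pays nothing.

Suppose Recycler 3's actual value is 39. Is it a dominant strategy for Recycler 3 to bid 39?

No

Consider the case where Recycler 1 bids 6, Recycler 2 bids 6 and Recycler 4 bids 6.
Truthful bid 39: wins, pays 14, utility 39 - 14 = 25.
Bid 9 instead: wins, pays 6, utility 39 - 6 = 33.
Since 33 > 25, bidding 9 is strictly better here, so truthful bidding is not dominant.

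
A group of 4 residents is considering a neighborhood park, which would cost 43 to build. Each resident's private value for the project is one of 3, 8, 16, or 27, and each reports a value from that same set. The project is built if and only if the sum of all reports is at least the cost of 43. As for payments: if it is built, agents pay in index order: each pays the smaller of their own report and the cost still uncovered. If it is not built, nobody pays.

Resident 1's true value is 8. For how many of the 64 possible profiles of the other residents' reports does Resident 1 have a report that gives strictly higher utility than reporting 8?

32

Others report (3, 16, 27): truth gives 0; report 3 gives 5 > 0. Violating.
Others report (3, 27, 16): truth gives 0; report 3 gives 5 > 0. Violating.
Others report (3, 27, 27): truth gives 0; report 3 gives 5 > 0. Violating.
Others report (8, 8, 27): truth gives 0; report 3 gives 5 > 0. Violating.
Others report (3, 3, 3): truth gives 0; no alternative beats it.
Others report (3, 3, 8): truth gives 0; no alternative beats it.
(Checking all 64 profiles: 32 have a profitable deviation, 32 do not.)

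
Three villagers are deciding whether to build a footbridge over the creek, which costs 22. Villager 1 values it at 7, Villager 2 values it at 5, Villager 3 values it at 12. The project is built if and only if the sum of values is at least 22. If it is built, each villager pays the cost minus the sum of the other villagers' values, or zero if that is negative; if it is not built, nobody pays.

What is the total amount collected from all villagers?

18

Total value 24 ≥ cost 22, so it is built.
Villager 1: others sum to 17; max(0, 22 - 17) = 5.
Villager 2: others sum to 19; max(0, 22 - 19) = 3.
Villager 3: others sum to 12; max(0, 22 - 12) = 10.
Total collected = 5 + 3 + 10 = 18.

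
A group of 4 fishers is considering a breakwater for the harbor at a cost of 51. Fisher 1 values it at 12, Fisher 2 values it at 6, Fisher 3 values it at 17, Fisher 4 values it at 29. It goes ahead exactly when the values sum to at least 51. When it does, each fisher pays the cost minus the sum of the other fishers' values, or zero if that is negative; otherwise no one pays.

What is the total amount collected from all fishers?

Total value 64 ≥ cost 51, so it is built.
Fisher 1: others sum to 52; max(0, 51 - 52) = 0.
Fisher 2: others sum to 58; max(0, 51 - 58) = 0.
Fisher 3: others sum to 47; max(0, 51 - 47) = 4.
Fisher 4: others sum to 35; max(0, 51 - 35) = 16.
Total collected = 0 + 0 + 4 + 16 = 20.

20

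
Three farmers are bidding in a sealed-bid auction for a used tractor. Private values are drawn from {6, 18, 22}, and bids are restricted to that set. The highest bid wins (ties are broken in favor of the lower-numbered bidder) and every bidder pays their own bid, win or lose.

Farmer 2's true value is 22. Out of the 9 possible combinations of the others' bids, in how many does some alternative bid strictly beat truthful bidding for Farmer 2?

Others bid (6, 6): truth gives 0; bid 18 gives 4 > 0. Violating.
Others bid (6, 18): truth gives 0; bid 18 gives 4 > 0. Violating.
Others bid (22, 6): truth gives -22; bid 6 gives -6 > -22. Violating.
Others bid (22, 18): truth gives -22; bid 6 gives -6 > -22. Violating.
Others bid (6, 22): truth gives 0; no alternative beats it.
Others bid (18, 6): truth gives 0; no alternative beats it.
(Checking all 9 profiles: 5 have a profitable deviation, 4 do not.)

5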